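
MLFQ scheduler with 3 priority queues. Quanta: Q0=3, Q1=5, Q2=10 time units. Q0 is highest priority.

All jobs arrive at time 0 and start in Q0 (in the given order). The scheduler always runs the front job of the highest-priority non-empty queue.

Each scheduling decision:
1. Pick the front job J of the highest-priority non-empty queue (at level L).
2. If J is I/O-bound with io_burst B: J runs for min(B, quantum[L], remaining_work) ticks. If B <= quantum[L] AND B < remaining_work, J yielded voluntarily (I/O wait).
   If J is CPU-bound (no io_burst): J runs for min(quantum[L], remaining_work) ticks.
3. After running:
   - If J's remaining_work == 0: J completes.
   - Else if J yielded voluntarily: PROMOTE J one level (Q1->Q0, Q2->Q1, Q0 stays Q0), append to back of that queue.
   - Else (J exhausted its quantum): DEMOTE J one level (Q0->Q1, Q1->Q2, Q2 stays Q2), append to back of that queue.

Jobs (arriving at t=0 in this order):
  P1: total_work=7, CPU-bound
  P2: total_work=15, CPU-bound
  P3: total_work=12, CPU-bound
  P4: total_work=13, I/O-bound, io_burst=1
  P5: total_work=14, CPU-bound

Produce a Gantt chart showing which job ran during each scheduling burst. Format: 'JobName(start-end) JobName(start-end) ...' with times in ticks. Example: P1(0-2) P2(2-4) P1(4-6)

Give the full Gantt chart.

t=0-3: P1@Q0 runs 3, rem=4, quantum used, demote→Q1. Q0=[P2,P3,P4,P5] Q1=[P1] Q2=[]
t=3-6: P2@Q0 runs 3, rem=12, quantum used, demote→Q1. Q0=[P3,P4,P5] Q1=[P1,P2] Q2=[]
t=6-9: P3@Q0 runs 3, rem=9, quantum used, demote→Q1. Q0=[P4,P5] Q1=[P1,P2,P3] Q2=[]
t=9-10: P4@Q0 runs 1, rem=12, I/O yield, promote→Q0. Q0=[P5,P4] Q1=[P1,P2,P3] Q2=[]
t=10-13: P5@Q0 runs 3, rem=11, quantum used, demote→Q1. Q0=[P4] Q1=[P1,P2,P3,P5] Q2=[]
t=13-14: P4@Q0 runs 1, rem=11, I/O yield, promote→Q0. Q0=[P4] Q1=[P1,P2,P3,P5] Q2=[]
t=14-15: P4@Q0 runs 1, rem=10, I/O yield, promote→Q0. Q0=[P4] Q1=[P1,P2,P3,P5] Q2=[]
t=15-16: P4@Q0 runs 1, rem=9, I/O yield, promote→Q0. Q0=[P4] Q1=[P1,P2,P3,P5] Q2=[]
t=16-17: P4@Q0 runs 1, rem=8, I/O yield, promote→Q0. Q0=[P4] Q1=[P1,P2,P3,P5] Q2=[]
t=17-18: P4@Q0 runs 1, rem=7, I/O yield, promote→Q0. Q0=[P4] Q1=[P1,P2,P3,P5] Q2=[]
t=18-19: P4@Q0 runs 1, rem=6, I/O yield, promote→Q0. Q0=[P4] Q1=[P1,P2,P3,P5] Q2=[]
t=19-20: P4@Q0 runs 1, rem=5, I/O yield, promote→Q0. Q0=[P4] Q1=[P1,P2,P3,P5] Q2=[]
t=20-21: P4@Q0 runs 1, rem=4, I/O yield, promote→Q0. Q0=[P4] Q1=[P1,P2,P3,P5] Q2=[]
t=21-22: P4@Q0 runs 1, rem=3, I/O yield, promote→Q0. Q0=[P4] Q1=[P1,P2,P3,P5] Q2=[]
t=22-23: P4@Q0 runs 1, rem=2, I/O yield, promote→Q0. Q0=[P4] Q1=[P1,P2,P3,P5] Q2=[]
t=23-24: P4@Q0 runs 1, rem=1, I/O yield, promote→Q0. Q0=[P4] Q1=[P1,P2,P3,P5] Q2=[]
t=24-25: P4@Q0 runs 1, rem=0, completes. Q0=[] Q1=[P1,P2,P3,P5] Q2=[]
t=25-29: P1@Q1 runs 4, rem=0, completes. Q0=[] Q1=[P2,P3,P5] Q2=[]
t=29-34: P2@Q1 runs 5, rem=7, quantum used, demote→Q2. Q0=[] Q1=[P3,P5] Q2=[P2]
t=34-39: P3@Q1 runs 5, rem=4, quantum used, demote→Q2. Q0=[] Q1=[P5] Q2=[P2,P3]
t=39-44: P5@Q1 runs 5, rem=6, quantum used, demote→Q2. Q0=[] Q1=[] Q2=[P2,P3,P5]
t=44-51: P2@Q2 runs 7, rem=0, completes. Q0=[] Q1=[] Q2=[P3,P5]
t=51-55: P3@Q2 runs 4, rem=0, completes. Q0=[] Q1=[] Q2=[P5]
t=55-61: P5@Q2 runs 6, rem=0, completes. Q0=[] Q1=[] Q2=[]

Answer: P1(0-3) P2(3-6) P3(6-9) P4(9-10) P5(10-13) P4(13-14) P4(14-15) P4(15-16) P4(16-17) P4(17-18) P4(18-19) P4(19-20) P4(20-21) P4(21-22) P4(22-23) P4(23-24) P4(24-25) P1(25-29) P2(29-34) P3(34-39) P5(39-44) P2(44-51) P3(51-55) P5(55-61)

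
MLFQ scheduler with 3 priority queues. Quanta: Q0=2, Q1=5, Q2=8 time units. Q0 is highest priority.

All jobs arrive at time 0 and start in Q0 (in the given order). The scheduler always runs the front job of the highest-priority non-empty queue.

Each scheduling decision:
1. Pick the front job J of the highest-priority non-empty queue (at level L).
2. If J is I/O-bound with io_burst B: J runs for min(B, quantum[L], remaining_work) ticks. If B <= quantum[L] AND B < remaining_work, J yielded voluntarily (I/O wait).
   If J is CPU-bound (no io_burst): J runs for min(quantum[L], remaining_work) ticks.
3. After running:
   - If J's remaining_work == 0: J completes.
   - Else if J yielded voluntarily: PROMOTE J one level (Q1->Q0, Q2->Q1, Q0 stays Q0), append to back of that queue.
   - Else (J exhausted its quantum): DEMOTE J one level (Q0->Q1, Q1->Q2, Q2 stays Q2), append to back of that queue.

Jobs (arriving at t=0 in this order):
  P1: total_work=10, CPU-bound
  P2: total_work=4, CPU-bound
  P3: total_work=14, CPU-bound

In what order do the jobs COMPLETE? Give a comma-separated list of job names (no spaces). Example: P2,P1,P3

Answer: P2,P1,P3

Derivation:
t=0-2: P1@Q0 runs 2, rem=8, quantum used, demote→Q1. Q0=[P2,P3] Q1=[P1] Q2=[]
t=2-4: P2@Q0 runs 2, rem=2, quantum used, demote→Q1. Q0=[P3] Q1=[P1,P2] Q2=[]
t=4-6: P3@Q0 runs 2, rem=12, quantum used, demote→Q1. Q0=[] Q1=[P1,P2,P3] Q2=[]
t=6-11: P1@Q1 runs 5, rem=3, quantum used, demote→Q2. Q0=[] Q1=[P2,P3] Q2=[P1]
t=11-13: P2@Q1 runs 2, rem=0, completes. Q0=[] Q1=[P3] Q2=[P1]
t=13-18: P3@Q1 runs 5, rem=7, quantum used, demote→Q2. Q0=[] Q1=[] Q2=[P1,P3]
t=18-21: P1@Q2 runs 3, rem=0, completes. Q0=[] Q1=[] Q2=[P3]
t=21-28: P3@Q2 runs 7, rem=0, completes. Q0=[] Q1=[] Q2=[]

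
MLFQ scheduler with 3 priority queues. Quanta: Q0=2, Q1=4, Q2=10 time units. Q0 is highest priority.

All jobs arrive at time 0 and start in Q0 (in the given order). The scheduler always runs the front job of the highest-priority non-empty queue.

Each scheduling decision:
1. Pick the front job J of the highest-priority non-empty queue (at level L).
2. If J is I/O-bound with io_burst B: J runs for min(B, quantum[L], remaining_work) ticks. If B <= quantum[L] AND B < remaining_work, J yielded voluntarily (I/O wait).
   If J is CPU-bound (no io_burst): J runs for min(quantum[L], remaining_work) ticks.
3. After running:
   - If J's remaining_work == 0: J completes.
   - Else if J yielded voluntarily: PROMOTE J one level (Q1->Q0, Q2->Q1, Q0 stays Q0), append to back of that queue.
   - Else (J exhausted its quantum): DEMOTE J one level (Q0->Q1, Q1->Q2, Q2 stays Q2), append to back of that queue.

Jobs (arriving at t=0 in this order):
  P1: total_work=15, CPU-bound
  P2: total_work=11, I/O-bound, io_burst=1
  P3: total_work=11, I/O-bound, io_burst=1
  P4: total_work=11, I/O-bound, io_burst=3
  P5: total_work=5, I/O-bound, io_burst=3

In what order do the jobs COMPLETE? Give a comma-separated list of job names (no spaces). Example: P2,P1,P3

Answer: P2,P3,P5,P4,P1

Derivation:
t=0-2: P1@Q0 runs 2, rem=13, quantum used, demote→Q1. Q0=[P2,P3,P4,P5] Q1=[P1] Q2=[]
t=2-3: P2@Q0 runs 1, rem=10, I/O yield, promote→Q0. Q0=[P3,P4,P5,P2] Q1=[P1] Q2=[]
t=3-4: P3@Q0 runs 1, rem=10, I/O yield, promote→Q0. Q0=[P4,P5,P2,P3] Q1=[P1] Q2=[]
t=4-6: P4@Q0 runs 2, rem=9, quantum used, demote→Q1. Q0=[P5,P2,P3] Q1=[P1,P4] Q2=[]
t=6-8: P5@Q0 runs 2, rem=3, quantum used, demote→Q1. Q0=[P2,P3] Q1=[P1,P4,P5] Q2=[]
t=8-9: P2@Q0 runs 1, rem=9, I/O yield, promote→Q0. Q0=[P3,P2] Q1=[P1,P4,P5] Q2=[]
t=9-10: P3@Q0 runs 1, rem=9, I/O yield, promote→Q0. Q0=[P2,P3] Q1=[P1,P4,P5] Q2=[]
t=10-11: P2@Q0 runs 1, rem=8, I/O yield, promote→Q0. Q0=[P3,P2] Q1=[P1,P4,P5] Q2=[]
t=11-12: P3@Q0 runs 1, rem=8, I/O yield, promote→Q0. Q0=[P2,P3] Q1=[P1,P4,P5] Q2=[]
t=12-13: P2@Q0 runs 1, rem=7, I/O yield, promote→Q0. Q0=[P3,P2] Q1=[P1,P4,P5] Q2=[]
t=13-14: P3@Q0 runs 1, rem=7, I/O yield, promote→Q0. Q0=[P2,P3] Q1=[P1,P4,P5] Q2=[]
t=14-15: P2@Q0 runs 1, rem=6, I/O yield, promote→Q0. Q0=[P3,P2] Q1=[P1,P4,P5] Q2=[]
t=15-16: P3@Q0 runs 1, rem=6, I/O yield, promote→Q0. Q0=[P2,P3] Q1=[P1,P4,P5] Q2=[]
t=16-17: P2@Q0 runs 1, rem=5, I/O yield, promote→Q0. Q0=[P3,P2] Q1=[P1,P4,P5] Q2=[]
t=17-18: P3@Q0 runs 1, rem=5, I/O yield, promote→Q0. Q0=[P2,P3] Q1=[P1,P4,P5] Q2=[]
t=18-19: P2@Q0 runs 1, rem=4, I/O yield, promote→Q0. Q0=[P3,P2] Q1=[P1,P4,P5] Q2=[]
t=19-20: P3@Q0 runs 1, rem=4, I/O yield, promote→Q0. Q0=[P2,P3] Q1=[P1,P4,P5] Q2=[]
t=20-21: P2@Q0 runs 1, rem=3, I/O yield, promote→Q0. Q0=[P3,P2] Q1=[P1,P4,P5] Q2=[]
t=21-22: P3@Q0 runs 1, rem=3, I/O yield, promote→Q0. Q0=[P2,P3] Q1=[P1,P4,P5] Q2=[]
t=22-23: P2@Q0 runs 1, rem=2, I/O yield, promote→Q0. Q0=[P3,P2] Q1=[P1,P4,P5] Q2=[]
t=23-24: P3@Q0 runs 1, rem=2, I/O yield, promote→Q0. Q0=[P2,P3] Q1=[P1,P4,P5] Q2=[]
t=24-25: P2@Q0 runs 1, rem=1, I/O yield, promote→Q0. Q0=[P3,P2] Q1=[P1,P4,P5] Q2=[]
t=25-26: P3@Q0 runs 1, rem=1, I/O yield, promote→Q0. Q0=[P2,P3] Q1=[P1,P4,P5] Q2=[]
t=26-27: P2@Q0 runs 1, rem=0, completes. Q0=[P3] Q1=[P1,P4,P5] Q2=[]
t=27-28: P3@Q0 runs 1, rem=0, completes. Q0=[] Q1=[P1,P4,P5] Q2=[]
t=28-32: P1@Q1 runs 4, rem=9, quantum used, demote→Q2. Q0=[] Q1=[P4,P5] Q2=[P1]
t=32-35: P4@Q1 runs 3, rem=6, I/O yield, promote→Q0. Q0=[P4] Q1=[P5] Q2=[P1]
t=35-37: P4@Q0 runs 2, rem=4, quantum used, demote→Q1. Q0=[] Q1=[P5,P4] Q2=[P1]
t=37-40: P5@Q1 runs 3, rem=0, completes. Q0=[] Q1=[P4] Q2=[P1]
t=40-43: P4@Q1 runs 3, rem=1, I/O yield, promote→Q0. Q0=[P4] Q1=[] Q2=[P1]
t=43-44: P4@Q0 runs 1, rem=0, completes. Q0=[] Q1=[] Q2=[P1]
t=44-53: P1@Q2 runs 9, rem=0, completes. Q0=[] Q1=[] Q2=[]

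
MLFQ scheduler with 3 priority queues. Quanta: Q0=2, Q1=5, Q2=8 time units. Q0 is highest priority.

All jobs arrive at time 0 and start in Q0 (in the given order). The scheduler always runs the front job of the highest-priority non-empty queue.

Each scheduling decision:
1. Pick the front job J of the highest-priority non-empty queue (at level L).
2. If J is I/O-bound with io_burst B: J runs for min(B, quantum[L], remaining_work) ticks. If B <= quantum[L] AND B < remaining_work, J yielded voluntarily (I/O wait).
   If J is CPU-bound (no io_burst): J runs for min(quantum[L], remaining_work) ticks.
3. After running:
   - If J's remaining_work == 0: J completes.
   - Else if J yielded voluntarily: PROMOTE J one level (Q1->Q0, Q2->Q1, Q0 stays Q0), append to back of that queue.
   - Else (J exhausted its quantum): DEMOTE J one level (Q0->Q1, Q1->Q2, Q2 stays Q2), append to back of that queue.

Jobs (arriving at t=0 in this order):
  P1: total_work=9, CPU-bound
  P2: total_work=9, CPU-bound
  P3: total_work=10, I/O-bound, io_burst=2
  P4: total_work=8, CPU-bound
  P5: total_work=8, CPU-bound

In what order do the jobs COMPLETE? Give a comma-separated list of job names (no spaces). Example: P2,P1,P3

Answer: P3,P1,P2,P4,P5

Derivation:
t=0-2: P1@Q0 runs 2, rem=7, quantum used, demote→Q1. Q0=[P2,P3,P4,P5] Q1=[P1] Q2=[]
t=2-4: P2@Q0 runs 2, rem=7, quantum used, demote→Q1. Q0=[P3,P4,P5] Q1=[P1,P2] Q2=[]
t=4-6: P3@Q0 runs 2, rem=8, I/O yield, promote→Q0. Q0=[P4,P5,P3] Q1=[P1,P2] Q2=[]
t=6-8: P4@Q0 runs 2, rem=6, quantum used, demote→Q1. Q0=[P5,P3] Q1=[P1,P2,P4] Q2=[]
t=8-10: P5@Q0 runs 2, rem=6, quantum used, demote→Q1. Q0=[P3] Q1=[P1,P2,P4,P5] Q2=[]
t=10-12: P3@Q0 runs 2, rem=6, I/O yield, promote→Q0. Q0=[P3] Q1=[P1,P2,P4,P5] Q2=[]
t=12-14: P3@Q0 runs 2, rem=4, I/O yield, promote→Q0. Q0=[P3] Q1=[P1,P2,P4,P5] Q2=[]
t=14-16: P3@Q0 runs 2, rem=2, I/O yield, promote→Q0. Q0=[P3] Q1=[P1,P2,P4,P5] Q2=[]
t=16-18: P3@Q0 runs 2, rem=0, completes. Q0=[] Q1=[P1,P2,P4,P5] Q2=[]
t=18-23: P1@Q1 runs 5, rem=2, quantum used, demote→Q2. Q0=[] Q1=[P2,P4,P5] Q2=[P1]
t=23-28: P2@Q1 runs 5, rem=2, quantum used, demote→Q2. Q0=[] Q1=[P4,P5] Q2=[P1,P2]
t=28-33: P4@Q1 runs 5, rem=1, quantum used, demote→Q2. Q0=[] Q1=[P5] Q2=[P1,P2,P4]
t=33-38: P5@Q1 runs 5, rem=1, quantum used, demote→Q2. Q0=[] Q1=[] Q2=[P1,P2,P4,P5]
t=38-40: P1@Q2 runs 2, rem=0, completes. Q0=[] Q1=[] Q2=[P2,P4,P5]
t=40-42: P2@Q2 runs 2, rem=0, completes. Q0=[] Q1=[] Q2=[P4,P5]
t=42-43: P4@Q2 runs 1, rem=0, completes. Q0=[] Q1=[] Q2=[P5]
t=43-44: P5@Q2 runs 1, rem=0, completes. Q0=[] Q1=[] Q2=[]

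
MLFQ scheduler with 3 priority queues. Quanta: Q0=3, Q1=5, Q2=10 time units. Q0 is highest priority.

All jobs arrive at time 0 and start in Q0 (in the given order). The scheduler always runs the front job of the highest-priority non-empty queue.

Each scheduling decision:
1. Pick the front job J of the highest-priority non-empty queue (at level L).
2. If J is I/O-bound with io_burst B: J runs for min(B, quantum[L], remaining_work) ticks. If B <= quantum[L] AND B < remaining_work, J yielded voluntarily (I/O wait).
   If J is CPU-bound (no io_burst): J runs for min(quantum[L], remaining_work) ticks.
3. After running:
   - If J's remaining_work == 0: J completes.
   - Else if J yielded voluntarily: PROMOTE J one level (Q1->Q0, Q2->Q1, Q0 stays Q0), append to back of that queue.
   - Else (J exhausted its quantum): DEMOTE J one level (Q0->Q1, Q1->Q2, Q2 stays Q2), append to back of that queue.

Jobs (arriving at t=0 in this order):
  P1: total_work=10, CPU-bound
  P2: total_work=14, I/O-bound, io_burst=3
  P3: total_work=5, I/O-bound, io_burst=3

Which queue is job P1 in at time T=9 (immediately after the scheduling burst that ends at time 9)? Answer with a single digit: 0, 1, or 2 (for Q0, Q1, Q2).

Answer: 1

Derivation:
t=0-3: P1@Q0 runs 3, rem=7, quantum used, demote→Q1. Q0=[P2,P3] Q1=[P1] Q2=[]
t=3-6: P2@Q0 runs 3, rem=11, I/O yield, promote→Q0. Q0=[P3,P2] Q1=[P1] Q2=[]
t=6-9: P3@Q0 runs 3, rem=2, I/O yield, promote→Q0. Q0=[P2,P3] Q1=[P1] Q2=[]
t=9-12: P2@Q0 runs 3, rem=8, I/O yield, promote→Q0. Q0=[P3,P2] Q1=[P1] Q2=[]
t=12-14: P3@Q0 runs 2, rem=0, completes. Q0=[P2] Q1=[P1] Q2=[]
t=14-17: P2@Q0 runs 3, rem=5, I/O yield, promote→Q0. Q0=[P2] Q1=[P1] Q2=[]
t=17-20: P2@Q0 runs 3, rem=2, I/O yield, promote→Q0. Q0=[P2] Q1=[P1] Q2=[]
t=20-22: P2@Q0 runs 2, rem=0, completes. Q0=[] Q1=[P1] Q2=[]
t=22-27: P1@Q1 runs 5, rem=2, quantum used, demote→Q2. Q0=[] Q1=[] Q2=[P1]
t=27-29: P1@Q2 runs 2, rem=0, completes. Q0=[] Q1=[] Q2=[]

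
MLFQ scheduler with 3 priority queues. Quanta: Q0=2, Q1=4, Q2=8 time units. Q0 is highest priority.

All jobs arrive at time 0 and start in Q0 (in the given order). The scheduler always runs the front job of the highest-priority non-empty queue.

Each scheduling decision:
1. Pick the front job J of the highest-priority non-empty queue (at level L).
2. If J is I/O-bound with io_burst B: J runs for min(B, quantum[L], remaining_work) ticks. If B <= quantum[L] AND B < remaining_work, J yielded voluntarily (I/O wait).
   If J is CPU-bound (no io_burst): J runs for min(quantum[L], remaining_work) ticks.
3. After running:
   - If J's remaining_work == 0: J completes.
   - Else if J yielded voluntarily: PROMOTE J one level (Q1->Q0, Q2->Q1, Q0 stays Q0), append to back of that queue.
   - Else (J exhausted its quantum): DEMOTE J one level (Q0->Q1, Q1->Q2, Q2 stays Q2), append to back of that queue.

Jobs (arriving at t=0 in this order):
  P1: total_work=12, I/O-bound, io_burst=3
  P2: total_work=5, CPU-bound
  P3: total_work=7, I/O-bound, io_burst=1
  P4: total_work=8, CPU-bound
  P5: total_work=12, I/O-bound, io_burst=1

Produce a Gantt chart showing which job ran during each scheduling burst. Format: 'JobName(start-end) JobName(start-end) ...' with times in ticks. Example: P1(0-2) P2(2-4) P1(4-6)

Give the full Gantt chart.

t=0-2: P1@Q0 runs 2, rem=10, quantum used, demote→Q1. Q0=[P2,P3,P4,P5] Q1=[P1] Q2=[]
t=2-4: P2@Q0 runs 2, rem=3, quantum used, demote→Q1. Q0=[P3,P4,P5] Q1=[P1,P2] Q2=[]
t=4-5: P3@Q0 runs 1, rem=6, I/O yield, promote→Q0. Q0=[P4,P5,P3] Q1=[P1,P2] Q2=[]
t=5-7: P4@Q0 runs 2, rem=6, quantum used, demote→Q1. Q0=[P5,P3] Q1=[P1,P2,P4] Q2=[]
t=7-8: P5@Q0 runs 1, rem=11, I/O yield, promote→Q0. Q0=[P3,P5] Q1=[P1,P2,P4] Q2=[]
t=8-9: P3@Q0 runs 1, rem=5, I/O yield, promote→Q0. Q0=[P5,P3] Q1=[P1,P2,P4] Q2=[]
t=9-10: P5@Q0 runs 1, rem=10, I/O yield, promote→Q0. Q0=[P3,P5] Q1=[P1,P2,P4] Q2=[]
t=10-11: P3@Q0 runs 1, rem=4, I/O yield, promote→Q0. Q0=[P5,P3] Q1=[P1,P2,P4] Q2=[]
t=11-12: P5@Q0 runs 1, rem=9, I/O yield, promote→Q0. Q0=[P3,P5] Q1=[P1,P2,P4] Q2=[]
t=12-13: P3@Q0 runs 1, rem=3, I/O yield, promote→Q0. Q0=[P5,P3] Q1=[P1,P2,P4] Q2=[]
t=13-14: P5@Q0 runs 1, rem=8, I/O yield, promote→Q0. Q0=[P3,P5] Q1=[P1,P2,P4] Q2=[]
t=14-15: P3@Q0 runs 1, rem=2, I/O yield, promote→Q0. Q0=[P5,P3] Q1=[P1,P2,P4] Q2=[]
t=15-16: P5@Q0 runs 1, rem=7, I/O yield, promote→Q0. Q0=[P3,P5] Q1=[P1,P2,P4] Q2=[]
t=16-17: P3@Q0 runs 1, rem=1, I/O yield, promote→Q0. Q0=[P5,P3] Q1=[P1,P2,P4] Q2=[]
t=17-18: P5@Q0 runs 1, rem=6, I/O yield, promote→Q0. Q0=[P3,P5] Q1=[P1,P2,P4] Q2=[]
t=18-19: P3@Q0 runs 1, rem=0, completes. Q0=[P5] Q1=[P1,P2,P4] Q2=[]
t=19-20: P5@Q0 runs 1, rem=5, I/O yield, promote→Q0. Q0=[P5] Q1=[P1,P2,P4] Q2=[]
t=20-21: P5@Q0 runs 1, rem=4, I/O yield, promote→Q0. Q0=[P5] Q1=[P1,P2,P4] Q2=[]
t=21-22: P5@Q0 runs 1, rem=3, I/O yield, promote→Q0. Q0=[P5] Q1=[P1,P2,P4] Q2=[]
t=22-23: P5@Q0 runs 1, rem=2, I/O yield, promote→Q0. Q0=[P5] Q1=[P1,P2,P4] Q2=[]
t=23-24: P5@Q0 runs 1, rem=1, I/O yield, promote→Q0. Q0=[P5] Q1=[P1,P2,P4] Q2=[]
t=24-25: P5@Q0 runs 1, rem=0, completes. Q0=[] Q1=[P1,P2,P4] Q2=[]
t=25-28: P1@Q1 runs 3, rem=7, I/O yield, promote→Q0. Q0=[P1] Q1=[P2,P4] Q2=[]
t=28-30: P1@Q0 runs 2, rem=5, quantum used, demote→Q1. Q0=[] Q1=[P2,P4,P1] Q2=[]
t=30-33: P2@Q1 runs 3, rem=0, completes. Q0=[] Q1=[P4,P1] Q2=[]
t=33-37: P4@Q1 runs 4, rem=2, quantum used, demote→Q2. Q0=[] Q1=[P1] Q2=[P4]
t=37-40: P1@Q1 runs 3, rem=2, I/O yield, promote→Q0. Q0=[P1] Q1=[] Q2=[P4]
t=40-42: P1@Q0 runs 2, rem=0, completes. Q0=[] Q1=[] Q2=[P4]
t=42-44: P4@Q2 runs 2, rem=0, completes. Q0=[] Q1=[] Q2=[]

Answer: P1(0-2) P2(2-4) P3(4-5) P4(5-7) P5(7-8) P3(8-9) P5(9-10) P3(10-11) P5(11-12) P3(12-13) P5(13-14) P3(14-15) P5(15-16) P3(16-17) P5(17-18) P3(18-19) P5(19-20) P5(20-21) P5(21-22) P5(22-23) P5(23-24) P5(24-25) P1(25-28) P1(28-30) P2(30-33) P4(33-37) P1(37-40) P1(40-42) P4(42-44)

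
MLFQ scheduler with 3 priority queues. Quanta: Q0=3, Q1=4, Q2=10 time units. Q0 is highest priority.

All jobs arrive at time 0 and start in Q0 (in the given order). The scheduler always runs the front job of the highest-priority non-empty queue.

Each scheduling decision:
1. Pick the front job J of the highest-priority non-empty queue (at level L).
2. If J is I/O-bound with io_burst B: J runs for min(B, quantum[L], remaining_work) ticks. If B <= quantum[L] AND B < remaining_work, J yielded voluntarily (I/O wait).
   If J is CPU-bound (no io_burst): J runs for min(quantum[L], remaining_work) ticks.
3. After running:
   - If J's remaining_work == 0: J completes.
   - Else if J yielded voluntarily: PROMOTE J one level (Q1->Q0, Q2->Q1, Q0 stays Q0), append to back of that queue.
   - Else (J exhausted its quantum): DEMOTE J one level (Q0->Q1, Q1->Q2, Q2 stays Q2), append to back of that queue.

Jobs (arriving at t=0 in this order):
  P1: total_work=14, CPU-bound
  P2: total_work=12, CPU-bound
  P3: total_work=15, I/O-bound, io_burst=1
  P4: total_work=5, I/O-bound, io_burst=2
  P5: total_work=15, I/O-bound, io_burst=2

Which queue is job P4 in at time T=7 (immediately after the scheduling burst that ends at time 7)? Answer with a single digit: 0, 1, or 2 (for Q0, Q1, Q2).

Answer: 0

Derivation:
t=0-3: P1@Q0 runs 3, rem=11, quantum used, demote→Q1. Q0=[P2,P3,P4,P5] Q1=[P1] Q2=[]
t=3-6: P2@Q0 runs 3, rem=9, quantum used, demote→Q1. Q0=[P3,P4,P5] Q1=[P1,P2] Q2=[]
t=6-7: P3@Q0 runs 1, rem=14, I/O yield, promote→Q0. Q0=[P4,P5,P3] Q1=[P1,P2] Q2=[]
t=7-9: P4@Q0 runs 2, rem=3, I/O yield, promote→Q0. Q0=[P5,P3,P4] Q1=[P1,P2] Q2=[]
t=9-11: P5@Q0 runs 2, rem=13, I/O yield, promote→Q0. Q0=[P3,P4,P5] Q1=[P1,P2] Q2=[]
t=11-12: P3@Q0 runs 1, rem=13, I/O yield, promote→Q0. Q0=[P4,P5,P3] Q1=[P1,P2] Q2=[]
t=12-14: P4@Q0 runs 2, rem=1, I/O yield, promote→Q0. Q0=[P5,P3,P4] Q1=[P1,P2] Q2=[]
t=14-16: P5@Q0 runs 2, rem=11, I/O yield, promote→Q0. Q0=[P3,P4,P5] Q1=[P1,P2] Q2=[]
t=16-17: P3@Q0 runs 1, rem=12, I/O yield, promote→Q0. Q0=[P4,P5,P3] Q1=[P1,P2] Q2=[]
t=17-18: P4@Q0 runs 1, rem=0, completes. Q0=[P5,P3] Q1=[P1,P2] Q2=[]
t=18-20: P5@Q0 runs 2, rem=9, I/O yield, promote→Q0. Q0=[P3,P5] Q1=[P1,P2] Q2=[]
t=20-21: P3@Q0 runs 1, rem=11, I/O yield, promote→Q0. Q0=[P5,P3] Q1=[P1,P2] Q2=[]
t=21-23: P5@Q0 runs 2, rem=7, I/O yield, promote→Q0. Q0=[P3,P5] Q1=[P1,P2] Q2=[]
t=23-24: P3@Q0 runs 1, rem=10, I/O yield, promote→Q0. Q0=[P5,P3] Q1=[P1,P2] Q2=[]
t=24-26: P5@Q0 runs 2, rem=5, I/O yield, promote→Q0. Q0=[P3,P5] Q1=[P1,P2] Q2=[]
t=26-27: P3@Q0 runs 1, rem=9, I/O yield, promote→Q0. Q0=[P5,P3] Q1=[P1,P2] Q2=[]
t=27-29: P5@Q0 runs 2, rem=3, I/O yield, promote→Q0. Q0=[P3,P5] Q1=[P1,P2] Q2=[]
t=29-30: P3@Q0 runs 1, rem=8, I/O yield, promote→Q0. Q0=[P5,P3] Q1=[P1,P2] Q2=[]
t=30-32: P5@Q0 runs 2, rem=1, I/O yield, promote→Q0. Q0=[P3,P5] Q1=[P1,P2] Q2=[]
t=32-33: P3@Q0 runs 1, rem=7, I/O yield, promote→Q0. Q0=[P5,P3] Q1=[P1,P2] Q2=[]
t=33-34: P5@Q0 runs 1, rem=0, completes. Q0=[P3] Q1=[P1,P2] Q2=[]
t=34-35: P3@Q0 runs 1, rem=6, I/O yield, promote→Q0. Q0=[P3] Q1=[P1,P2] Q2=[]
t=35-36: P3@Q0 runs 1, rem=5, I/O yield, promote→Q0. Q0=[P3] Q1=[P1,P2] Q2=[]
t=36-37: P3@Q0 runs 1, rem=4, I/O yield, promote→Q0. Q0=[P3] Q1=[P1,P2] Q2=[]
t=37-38: P3@Q0 runs 1, rem=3, I/O yield, promote→Q0. Q0=[P3] Q1=[P1,P2] Q2=[]
t=38-39: P3@Q0 runs 1, rem=2, I/O yield, promote→Q0. Q0=[P3] Q1=[P1,P2] Q2=[]
t=39-40: P3@Q0 runs 1, rem=1, I/O yield, promote→Q0. Q0=[P3] Q1=[P1,P2] Q2=[]
t=40-41: P3@Q0 runs 1, rem=0, completes. Q0=[] Q1=[P1,P2] Q2=[]
t=41-45: P1@Q1 runs 4, rem=7, quantum used, demote→Q2. Q0=[] Q1=[P2] Q2=[P1]
t=45-49: P2@Q1 runs 4, rem=5, quantum used, demote→Q2. Q0=[] Q1=[] Q2=[P1,P2]
t=49-56: P1@Q2 runs 7, rem=0, completes. Q0=[] Q1=[] Q2=[P2]
t=56-61: P2@Q2 runs 5, rem=0, completes. Q0=[] Q1=[] Q2=[]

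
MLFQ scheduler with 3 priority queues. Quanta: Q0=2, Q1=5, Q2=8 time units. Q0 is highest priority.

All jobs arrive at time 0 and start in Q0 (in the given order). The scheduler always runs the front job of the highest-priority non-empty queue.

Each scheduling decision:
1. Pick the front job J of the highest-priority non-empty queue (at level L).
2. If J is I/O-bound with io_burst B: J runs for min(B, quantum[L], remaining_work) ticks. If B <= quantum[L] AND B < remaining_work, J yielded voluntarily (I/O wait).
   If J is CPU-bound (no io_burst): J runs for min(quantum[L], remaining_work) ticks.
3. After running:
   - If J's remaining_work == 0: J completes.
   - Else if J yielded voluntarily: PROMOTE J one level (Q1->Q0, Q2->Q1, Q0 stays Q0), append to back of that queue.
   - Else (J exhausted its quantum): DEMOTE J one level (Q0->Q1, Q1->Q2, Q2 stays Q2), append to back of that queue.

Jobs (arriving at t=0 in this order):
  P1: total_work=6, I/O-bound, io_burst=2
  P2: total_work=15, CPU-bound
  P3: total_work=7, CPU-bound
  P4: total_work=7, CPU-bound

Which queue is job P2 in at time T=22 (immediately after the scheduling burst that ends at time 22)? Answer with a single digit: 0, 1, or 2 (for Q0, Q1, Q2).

Answer: 2

Derivation:
t=0-2: P1@Q0 runs 2, rem=4, I/O yield, promote→Q0. Q0=[P2,P3,P4,P1] Q1=[] Q2=[]
t=2-4: P2@Q0 runs 2, rem=13, quantum used, demote→Q1. Q0=[P3,P4,P1] Q1=[P2] Q2=[]
t=4-6: P3@Q0 runs 2, rem=5, quantum used, demote→Q1. Q0=[P4,P1] Q1=[P2,P3] Q2=[]
t=6-8: P4@Q0 runs 2, rem=5, quantum used, demote→Q1. Q0=[P1] Q1=[P2,P3,P4] Q2=[]
t=8-10: P1@Q0 runs 2, rem=2, I/O yield, promote→Q0. Q0=[P1] Q1=[P2,P3,P4] Q2=[]
t=10-12: P1@Q0 runs 2, rem=0, completes. Q0=[] Q1=[P2,P3,P4] Q2=[]
t=12-17: P2@Q1 runs 5, rem=8, quantum used, demote→Q2. Q0=[] Q1=[P3,P4] Q2=[P2]
t=17-22: P3@Q1 runs 5, rem=0, completes. Q0=[] Q1=[P4] Q2=[P2]
t=22-27: P4@Q1 runs 5, rem=0, completes. Q0=[] Q1=[] Q2=[P2]
t=27-35: P2@Q2 runs 8, rem=0, completes. Q0=[] Q1=[] Q2=[]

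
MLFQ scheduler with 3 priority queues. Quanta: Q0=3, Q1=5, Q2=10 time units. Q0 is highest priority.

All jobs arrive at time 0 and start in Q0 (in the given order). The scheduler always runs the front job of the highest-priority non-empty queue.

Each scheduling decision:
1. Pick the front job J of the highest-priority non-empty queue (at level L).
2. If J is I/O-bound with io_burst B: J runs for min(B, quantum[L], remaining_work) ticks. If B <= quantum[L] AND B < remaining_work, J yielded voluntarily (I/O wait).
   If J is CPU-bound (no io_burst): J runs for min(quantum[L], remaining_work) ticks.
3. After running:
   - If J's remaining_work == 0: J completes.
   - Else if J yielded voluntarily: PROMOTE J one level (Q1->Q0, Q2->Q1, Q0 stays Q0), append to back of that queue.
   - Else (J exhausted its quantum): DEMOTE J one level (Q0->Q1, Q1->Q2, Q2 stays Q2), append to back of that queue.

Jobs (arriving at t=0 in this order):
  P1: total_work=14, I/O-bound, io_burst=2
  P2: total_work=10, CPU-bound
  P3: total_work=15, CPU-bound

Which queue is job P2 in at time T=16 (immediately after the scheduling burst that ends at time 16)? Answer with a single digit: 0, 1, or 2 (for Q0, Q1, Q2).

Answer: 1

Derivation:
t=0-2: P1@Q0 runs 2, rem=12, I/O yield, promote→Q0. Q0=[P2,P3,P1] Q1=[] Q2=[]
t=2-5: P2@Q0 runs 3, rem=7, quantum used, demote→Q1. Q0=[P3,P1] Q1=[P2] Q2=[]
t=5-8: P3@Q0 runs 3, rem=12, quantum used, demote→Q1. Q0=[P1] Q1=[P2,P3] Q2=[]
t=8-10: P1@Q0 runs 2, rem=10, I/O yield, promote→Q0. Q0=[P1] Q1=[P2,P3] Q2=[]
t=10-12: P1@Q0 runs 2, rem=8, I/O yield, promote→Q0. Q0=[P1] Q1=[P2,P3] Q2=[]
t=12-14: P1@Q0 runs 2, rem=6, I/O yield, promote→Q0. Q0=[P1] Q1=[P2,P3] Q2=[]
t=14-16: P1@Q0 runs 2, rem=4, I/O yield, promote→Q0. Q0=[P1] Q1=[P2,P3] Q2=[]
t=16-18: P1@Q0 runs 2, rem=2, I/O yield, promote→Q0. Q0=[P1] Q1=[P2,P3] Q2=[]
t=18-20: P1@Q0 runs 2, rem=0, completes. Q0=[] Q1=[P2,P3] Q2=[]
t=20-25: P2@Q1 runs 5, rem=2, quantum used, demote→Q2. Q0=[] Q1=[P3] Q2=[P2]
t=25-30: P3@Q1 runs 5, rem=7, quantum used, demote→Q2. Q0=[] Q1=[] Q2=[P2,P3]
t=30-32: P2@Q2 runs 2, rem=0, completes. Q0=[] Q1=[] Q2=[P3]
t=32-39: P3@Q2 runs 7, rem=0, completes. Q0=[] Q1=[] Q2=[]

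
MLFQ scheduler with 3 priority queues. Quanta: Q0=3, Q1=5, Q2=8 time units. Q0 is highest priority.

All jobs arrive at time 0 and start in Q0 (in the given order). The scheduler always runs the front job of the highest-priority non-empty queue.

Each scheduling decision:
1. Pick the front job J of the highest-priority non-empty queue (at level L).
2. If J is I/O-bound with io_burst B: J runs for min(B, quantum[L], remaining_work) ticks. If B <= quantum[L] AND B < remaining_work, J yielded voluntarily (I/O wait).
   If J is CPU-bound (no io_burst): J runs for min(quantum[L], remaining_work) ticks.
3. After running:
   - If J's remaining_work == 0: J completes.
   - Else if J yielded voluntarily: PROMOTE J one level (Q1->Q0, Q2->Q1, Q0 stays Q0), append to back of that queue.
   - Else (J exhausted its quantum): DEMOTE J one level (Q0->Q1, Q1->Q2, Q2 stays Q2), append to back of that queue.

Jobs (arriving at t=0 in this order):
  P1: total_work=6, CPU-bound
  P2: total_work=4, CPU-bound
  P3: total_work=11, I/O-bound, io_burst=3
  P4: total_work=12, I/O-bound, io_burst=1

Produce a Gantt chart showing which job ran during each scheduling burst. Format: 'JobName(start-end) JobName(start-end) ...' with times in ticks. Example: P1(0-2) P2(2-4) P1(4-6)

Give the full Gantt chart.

t=0-3: P1@Q0 runs 3, rem=3, quantum used, demote→Q1. Q0=[P2,P3,P4] Q1=[P1] Q2=[]
t=3-6: P2@Q0 runs 3, rem=1, quantum used, demote→Q1. Q0=[P3,P4] Q1=[P1,P2] Q2=[]
t=6-9: P3@Q0 runs 3, rem=8, I/O yield, promote→Q0. Q0=[P4,P3] Q1=[P1,P2] Q2=[]
t=9-10: P4@Q0 runs 1, rem=11, I/O yield, promote→Q0. Q0=[P3,P4] Q1=[P1,P2] Q2=[]
t=10-13: P3@Q0 runs 3, rem=5, I/O yield, promote→Q0. Q0=[P4,P3] Q1=[P1,P2] Q2=[]
t=13-14: P4@Q0 runs 1, rem=10, I/O yield, promote→Q0. Q0=[P3,P4] Q1=[P1,P2] Q2=[]
t=14-17: P3@Q0 runs 3, rem=2, I/O yield, promote→Q0. Q0=[P4,P3] Q1=[P1,P2] Q2=[]
t=17-18: P4@Q0 runs 1, rem=9, I/O yield, promote→Q0. Q0=[P3,P4] Q1=[P1,P2] Q2=[]
t=18-20: P3@Q0 runs 2, rem=0, completes. Q0=[P4] Q1=[P1,P2] Q2=[]
t=20-21: P4@Q0 runs 1, rem=8, I/O yield, promote→Q0. Q0=[P4] Q1=[P1,P2] Q2=[]
t=21-22: P4@Q0 runs 1, rem=7, I/O yield, promote→Q0. Q0=[P4] Q1=[P1,P2] Q2=[]
t=22-23: P4@Q0 runs 1, rem=6, I/O yield, promote→Q0. Q0=[P4] Q1=[P1,P2] Q2=[]
t=23-24: P4@Q0 runs 1, rem=5, I/O yield, promote→Q0. Q0=[P4] Q1=[P1,P2] Q2=[]
t=24-25: P4@Q0 runs 1, rem=4, I/O yield, promote→Q0. Q0=[P4] Q1=[P1,P2] Q2=[]
t=25-26: P4@Q0 runs 1, rem=3, I/O yield, promote→Q0. Q0=[P4] Q1=[P1,P2] Q2=[]
t=26-27: P4@Q0 runs 1, rem=2, I/O yield, promote→Q0. Q0=[P4] Q1=[P1,P2] Q2=[]
t=27-28: P4@Q0 runs 1, rem=1, I/O yield, promote→Q0. Q0=[P4] Q1=[P1,P2] Q2=[]
t=28-29: P4@Q0 runs 1, rem=0, completes. Q0=[] Q1=[P1,P2] Q2=[]
t=29-32: P1@Q1 runs 3, rem=0, completes. Q0=[] Q1=[P2] Q2=[]
t=32-33: P2@Q1 runs 1, rem=0, completes. Q0=[] Q1=[] Q2=[]

Answer: P1(0-3) P2(3-6) P3(6-9) P4(9-10) P3(10-13) P4(13-14) P3(14-17) P4(17-18) P3(18-20) P4(20-21) P4(21-22) P4(22-23) P4(23-24) P4(24-25) P4(25-26) P4(26-27) P4(27-28) P4(28-29) P1(29-32) P2(32-33)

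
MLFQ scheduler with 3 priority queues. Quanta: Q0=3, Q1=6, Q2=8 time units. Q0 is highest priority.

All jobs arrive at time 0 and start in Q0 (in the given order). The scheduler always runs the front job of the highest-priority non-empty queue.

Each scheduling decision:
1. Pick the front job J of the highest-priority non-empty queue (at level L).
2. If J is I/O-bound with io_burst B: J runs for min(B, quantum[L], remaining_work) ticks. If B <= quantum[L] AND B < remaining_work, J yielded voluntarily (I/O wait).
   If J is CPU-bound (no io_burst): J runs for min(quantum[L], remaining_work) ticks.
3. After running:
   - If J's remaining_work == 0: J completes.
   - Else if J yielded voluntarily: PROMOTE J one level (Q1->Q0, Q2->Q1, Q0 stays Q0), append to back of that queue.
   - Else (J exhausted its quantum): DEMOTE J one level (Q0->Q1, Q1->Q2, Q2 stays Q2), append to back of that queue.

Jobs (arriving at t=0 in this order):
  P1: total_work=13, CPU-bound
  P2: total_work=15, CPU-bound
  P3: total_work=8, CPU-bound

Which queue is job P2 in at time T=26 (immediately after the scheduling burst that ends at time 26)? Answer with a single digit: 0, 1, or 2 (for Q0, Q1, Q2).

t=0-3: P1@Q0 runs 3, rem=10, quantum used, demote→Q1. Q0=[P2,P3] Q1=[P1] Q2=[]
t=3-6: P2@Q0 runs 3, rem=12, quantum used, demote→Q1. Q0=[P3] Q1=[P1,P2] Q2=[]
t=6-9: P3@Q0 runs 3, rem=5, quantum used, demote→Q1. Q0=[] Q1=[P1,P2,P3] Q2=[]
t=9-15: P1@Q1 runs 6, rem=4, quantum used, demote→Q2. Q0=[] Q1=[P2,P3] Q2=[P1]
t=15-21: P2@Q1 runs 6, rem=6, quantum used, demote→Q2. Q0=[] Q1=[P3] Q2=[P1,P2]
t=21-26: P3@Q1 runs 5, rem=0, completes. Q0=[] Q1=[] Q2=[P1,P2]
t=26-30: P1@Q2 runs 4, rem=0, completes. Q0=[] Q1=[] Q2=[P2]
t=30-36: P2@Q2 runs 6, rem=0, completes. Q0=[] Q1=[] Q2=[]

Answer: 2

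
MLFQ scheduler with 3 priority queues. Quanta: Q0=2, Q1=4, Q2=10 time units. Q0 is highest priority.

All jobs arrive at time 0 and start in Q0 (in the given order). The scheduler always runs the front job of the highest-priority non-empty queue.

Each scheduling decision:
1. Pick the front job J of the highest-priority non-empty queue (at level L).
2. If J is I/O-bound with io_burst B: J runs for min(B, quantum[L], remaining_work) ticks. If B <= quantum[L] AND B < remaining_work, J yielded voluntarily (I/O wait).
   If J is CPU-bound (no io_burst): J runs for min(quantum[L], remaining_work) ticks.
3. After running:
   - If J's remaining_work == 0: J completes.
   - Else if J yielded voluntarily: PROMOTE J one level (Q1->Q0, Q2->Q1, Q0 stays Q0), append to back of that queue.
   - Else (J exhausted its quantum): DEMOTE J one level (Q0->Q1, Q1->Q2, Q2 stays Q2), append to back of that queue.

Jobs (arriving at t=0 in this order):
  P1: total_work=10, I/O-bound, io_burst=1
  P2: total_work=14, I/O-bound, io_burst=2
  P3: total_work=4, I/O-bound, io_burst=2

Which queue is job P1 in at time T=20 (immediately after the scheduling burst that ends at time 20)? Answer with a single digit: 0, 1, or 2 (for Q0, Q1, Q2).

t=0-1: P1@Q0 runs 1, rem=9, I/O yield, promote→Q0. Q0=[P2,P3,P1] Q1=[] Q2=[]
t=1-3: P2@Q0 runs 2, rem=12, I/O yield, promote→Q0. Q0=[P3,P1,P2] Q1=[] Q2=[]
t=3-5: P3@Q0 runs 2, rem=2, I/O yield, promote→Q0. Q0=[P1,P2,P3] Q1=[] Q2=[]
t=5-6: P1@Q0 runs 1, rem=8, I/O yield, promote→Q0. Q0=[P2,P3,P1] Q1=[] Q2=[]
t=6-8: P2@Q0 runs 2, rem=10, I/O yield, promote→Q0. Q0=[P3,P1,P2] Q1=[] Q2=[]
t=8-10: P3@Q0 runs 2, rem=0, completes. Q0=[P1,P2] Q1=[] Q2=[]
t=10-11: P1@Q0 runs 1, rem=7, I/O yield, promote→Q0. Q0=[P2,P1] Q1=[] Q2=[]
t=11-13: P2@Q0 runs 2, rem=8, I/O yield, promote→Q0. Q0=[P1,P2] Q1=[] Q2=[]
t=13-14: P1@Q0 runs 1, rem=6, I/O yield, promote→Q0. Q0=[P2,P1] Q1=[] Q2=[]
t=14-16: P2@Q0 runs 2, rem=6, I/O yield, promote→Q0. Q0=[P1,P2] Q1=[] Q2=[]
t=16-17: P1@Q0 runs 1, rem=5, I/O yield, promote→Q0. Q0=[P2,P1] Q1=[] Q2=[]
t=17-19: P2@Q0 runs 2, rem=4, I/O yield, promote→Q0. Q0=[P1,P2] Q1=[] Q2=[]
t=19-20: P1@Q0 runs 1, rem=4, I/O yield, promote→Q0. Q0=[P2,P1] Q1=[] Q2=[]
t=20-22: P2@Q0 runs 2, rem=2, I/O yield, promote→Q0. Q0=[P1,P2] Q1=[] Q2=[]
t=22-23: P1@Q0 runs 1, rem=3, I/O yield, promote→Q0. Q0=[P2,P1] Q1=[] Q2=[]
t=23-25: P2@Q0 runs 2, rem=0, completes. Q0=[P1] Q1=[] Q2=[]
t=25-26: P1@Q0 runs 1, rem=2, I/O yield, promote→Q0. Q0=[P1] Q1=[] Q2=[]
t=26-27: P1@Q0 runs 1, rem=1, I/O yield, promote→Q0. Q0=[P1] Q1=[] Q2=[]
t=27-28: P1@Q0 runs 1, rem=0, completes. Q0=[] Q1=[] Q2=[]

Answer: 0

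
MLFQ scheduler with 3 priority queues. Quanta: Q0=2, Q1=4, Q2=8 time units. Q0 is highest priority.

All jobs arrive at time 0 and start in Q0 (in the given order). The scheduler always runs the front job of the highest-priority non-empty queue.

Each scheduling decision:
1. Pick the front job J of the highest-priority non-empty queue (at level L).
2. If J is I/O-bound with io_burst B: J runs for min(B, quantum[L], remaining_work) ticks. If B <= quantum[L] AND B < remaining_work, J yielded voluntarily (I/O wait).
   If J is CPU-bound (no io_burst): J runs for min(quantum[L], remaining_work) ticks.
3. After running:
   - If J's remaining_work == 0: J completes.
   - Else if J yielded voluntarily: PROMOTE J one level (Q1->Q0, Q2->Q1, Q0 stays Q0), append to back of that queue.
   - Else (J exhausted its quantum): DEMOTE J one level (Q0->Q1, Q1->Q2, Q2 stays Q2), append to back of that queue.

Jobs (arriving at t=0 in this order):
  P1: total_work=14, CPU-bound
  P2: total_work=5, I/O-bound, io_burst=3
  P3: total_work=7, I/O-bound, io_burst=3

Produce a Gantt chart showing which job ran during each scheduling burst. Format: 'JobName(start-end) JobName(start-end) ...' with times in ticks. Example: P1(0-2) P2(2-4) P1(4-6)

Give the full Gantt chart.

Answer: P1(0-2) P2(2-4) P3(4-6) P1(6-10) P2(10-13) P3(13-16) P3(16-18) P1(18-26)

Derivation:
t=0-2: P1@Q0 runs 2, rem=12, quantum used, demote→Q1. Q0=[P2,P3] Q1=[P1] Q2=[]
t=2-4: P2@Q0 runs 2, rem=3, quantum used, demote→Q1. Q0=[P3] Q1=[P1,P2] Q2=[]
t=4-6: P3@Q0 runs 2, rem=5, quantum used, demote→Q1. Q0=[] Q1=[P1,P2,P3] Q2=[]
t=6-10: P1@Q1 runs 4, rem=8, quantum used, demote→Q2. Q0=[] Q1=[P2,P3] Q2=[P1]
t=10-13: P2@Q1 runs 3, rem=0, completes. Q0=[] Q1=[P3] Q2=[P1]
t=13-16: P3@Q1 runs 3, rem=2, I/O yield, promote→Q0. Q0=[P3] Q1=[] Q2=[P1]
t=16-18: P3@Q0 runs 2, rem=0, completes. Q0=[] Q1=[] Q2=[P1]
t=18-26: P1@Q2 runs 8, rem=0, completes. Q0=[] Q1=[] Q2=[]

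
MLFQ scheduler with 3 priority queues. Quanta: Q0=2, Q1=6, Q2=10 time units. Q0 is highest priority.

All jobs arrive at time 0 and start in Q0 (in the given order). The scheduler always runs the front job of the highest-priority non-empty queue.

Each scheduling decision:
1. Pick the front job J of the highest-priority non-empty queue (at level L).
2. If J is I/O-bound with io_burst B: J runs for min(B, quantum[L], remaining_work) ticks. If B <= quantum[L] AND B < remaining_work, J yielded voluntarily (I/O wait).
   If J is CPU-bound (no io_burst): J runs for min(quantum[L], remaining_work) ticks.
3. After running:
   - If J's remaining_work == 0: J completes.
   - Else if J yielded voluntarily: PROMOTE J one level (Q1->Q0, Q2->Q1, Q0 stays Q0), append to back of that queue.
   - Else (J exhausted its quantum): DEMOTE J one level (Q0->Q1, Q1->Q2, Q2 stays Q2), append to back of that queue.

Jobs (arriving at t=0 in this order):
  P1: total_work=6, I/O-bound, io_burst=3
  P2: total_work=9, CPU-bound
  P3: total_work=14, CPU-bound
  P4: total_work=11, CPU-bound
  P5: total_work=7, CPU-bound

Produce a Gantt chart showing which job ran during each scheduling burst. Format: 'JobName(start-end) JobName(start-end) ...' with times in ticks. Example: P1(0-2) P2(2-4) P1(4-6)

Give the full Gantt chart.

t=0-2: P1@Q0 runs 2, rem=4, quantum used, demote→Q1. Q0=[P2,P3,P4,P5] Q1=[P1] Q2=[]
t=2-4: P2@Q0 runs 2, rem=7, quantum used, demote→Q1. Q0=[P3,P4,P5] Q1=[P1,P2] Q2=[]
t=4-6: P3@Q0 runs 2, rem=12, quantum used, demote→Q1. Q0=[P4,P5] Q1=[P1,P2,P3] Q2=[]
t=6-8: P4@Q0 runs 2, rem=9, quantum used, demote→Q1. Q0=[P5] Q1=[P1,P2,P3,P4] Q2=[]
t=8-10: P5@Q0 runs 2, rem=5, quantum used, demote→Q1. Q0=[] Q1=[P1,P2,P3,P4,P5] Q2=[]
t=10-13: P1@Q1 runs 3, rem=1, I/O yield, promote→Q0. Q0=[P1] Q1=[P2,P3,P4,P5] Q2=[]
t=13-14: P1@Q0 runs 1, rem=0, completes. Q0=[] Q1=[P2,P3,P4,P5] Q2=[]
t=14-20: P2@Q1 runs 6, rem=1, quantum used, demote→Q2. Q0=[] Q1=[P3,P4,P5] Q2=[P2]
t=20-26: P3@Q1 runs 6, rem=6, quantum used, demote→Q2. Q0=[] Q1=[P4,P5] Q2=[P2,P3]
t=26-32: P4@Q1 runs 6, rem=3, quantum used, demote→Q2. Q0=[] Q1=[P5] Q2=[P2,P3,P4]
t=32-37: P5@Q1 runs 5, rem=0, completes. Q0=[] Q1=[] Q2=[P2,P3,P4]
t=37-38: P2@Q2 runs 1, rem=0, completes. Q0=[] Q1=[] Q2=[P3,P4]
t=38-44: P3@Q2 runs 6, rem=0, completes. Q0=[] Q1=[] Q2=[P4]
t=44-47: P4@Q2 runs 3, rem=0, completes. Q0=[] Q1=[] Q2=[]

Answer: P1(0-2) P2(2-4) P3(4-6) P4(6-8) P5(8-10) P1(10-13) P1(13-14) P2(14-20) P3(20-26) P4(26-32) P5(32-37) P2(37-38) P3(38-44) P4(44-47)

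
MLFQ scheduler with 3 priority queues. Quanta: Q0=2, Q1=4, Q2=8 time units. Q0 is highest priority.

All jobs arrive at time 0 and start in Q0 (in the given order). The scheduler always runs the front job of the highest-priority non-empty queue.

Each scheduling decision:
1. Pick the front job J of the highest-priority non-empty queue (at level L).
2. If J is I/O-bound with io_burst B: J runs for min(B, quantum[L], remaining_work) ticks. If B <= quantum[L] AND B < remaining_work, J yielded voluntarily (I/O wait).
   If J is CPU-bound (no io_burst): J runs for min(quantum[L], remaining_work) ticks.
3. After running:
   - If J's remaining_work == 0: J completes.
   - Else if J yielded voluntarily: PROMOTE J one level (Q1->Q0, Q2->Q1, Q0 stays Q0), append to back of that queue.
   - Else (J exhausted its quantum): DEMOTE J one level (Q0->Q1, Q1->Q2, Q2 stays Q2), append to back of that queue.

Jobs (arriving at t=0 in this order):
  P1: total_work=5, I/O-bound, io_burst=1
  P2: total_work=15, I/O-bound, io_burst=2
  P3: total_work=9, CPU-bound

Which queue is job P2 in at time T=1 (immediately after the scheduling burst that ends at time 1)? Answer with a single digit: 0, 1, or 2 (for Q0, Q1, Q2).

t=0-1: P1@Q0 runs 1, rem=4, I/O yield, promote→Q0. Q0=[P2,P3,P1] Q1=[] Q2=[]
t=1-3: P2@Q0 runs 2, rem=13, I/O yield, promote→Q0. Q0=[P3,P1,P2] Q1=[] Q2=[]
t=3-5: P3@Q0 runs 2, rem=7, quantum used, demote→Q1. Q0=[P1,P2] Q1=[P3] Q2=[]
t=5-6: P1@Q0 runs 1, rem=3, I/O yield, promote→Q0. Q0=[P2,P1] Q1=[P3] Q2=[]
t=6-8: P2@Q0 runs 2, rem=11, I/O yield, promote→Q0. Q0=[P1,P2] Q1=[P3] Q2=[]
t=8-9: P1@Q0 runs 1, rem=2, I/O yield, promote→Q0. Q0=[P2,P1] Q1=[P3] Q2=[]
t=9-11: P2@Q0 runs 2, rem=9, I/O yield, promote→Q0. Q0=[P1,P2] Q1=[P3] Q2=[]
t=11-12: P1@Q0 runs 1, rem=1, I/O yield, promote→Q0. Q0=[P2,P1] Q1=[P3] Q2=[]
t=12-14: P2@Q0 runs 2, rem=7, I/O yield, promote→Q0. Q0=[P1,P2] Q1=[P3] Q2=[]
t=14-15: P1@Q0 runs 1, rem=0, completes. Q0=[P2] Q1=[P3] Q2=[]
t=15-17: P2@Q0 runs 2, rem=5, I/O yield, promote→Q0. Q0=[P2] Q1=[P3] Q2=[]
t=17-19: P2@Q0 runs 2, rem=3, I/O yield, promote→Q0. Q0=[P2] Q1=[P3] Q2=[]
t=19-21: P2@Q0 runs 2, rem=1, I/O yield, promote→Q0. Q0=[P2] Q1=[P3] Q2=[]
t=21-22: P2@Q0 runs 1, rem=0, completes. Q0=[] Q1=[P3] Q2=[]
t=22-26: P3@Q1 runs 4, rem=3, quantum used, demote→Q2. Q0=[] Q1=[] Q2=[P3]
t=26-29: P3@Q2 runs 3, rem=0, completes. Q0=[] Q1=[] Q2=[]

Answer: 0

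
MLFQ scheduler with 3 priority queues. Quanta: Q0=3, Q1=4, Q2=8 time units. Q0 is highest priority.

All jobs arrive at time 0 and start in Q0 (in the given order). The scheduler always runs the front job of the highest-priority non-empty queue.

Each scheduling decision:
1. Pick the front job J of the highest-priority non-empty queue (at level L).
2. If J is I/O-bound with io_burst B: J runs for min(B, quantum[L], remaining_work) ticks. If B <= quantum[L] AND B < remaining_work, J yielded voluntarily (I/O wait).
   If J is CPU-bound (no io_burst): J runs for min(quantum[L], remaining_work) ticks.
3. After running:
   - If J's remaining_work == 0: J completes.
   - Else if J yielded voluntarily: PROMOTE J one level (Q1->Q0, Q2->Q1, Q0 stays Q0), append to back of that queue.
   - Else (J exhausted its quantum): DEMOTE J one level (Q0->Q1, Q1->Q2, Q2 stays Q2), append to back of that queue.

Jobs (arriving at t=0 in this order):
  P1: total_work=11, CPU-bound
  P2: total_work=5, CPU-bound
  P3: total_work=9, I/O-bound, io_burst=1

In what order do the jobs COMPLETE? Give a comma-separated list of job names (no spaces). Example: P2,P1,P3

t=0-3: P1@Q0 runs 3, rem=8, quantum used, demote→Q1. Q0=[P2,P3] Q1=[P1] Q2=[]
t=3-6: P2@Q0 runs 3, rem=2, quantum used, demote→Q1. Q0=[P3] Q1=[P1,P2] Q2=[]
t=6-7: P3@Q0 runs 1, rem=8, I/O yield, promote→Q0. Q0=[P3] Q1=[P1,P2] Q2=[]
t=7-8: P3@Q0 runs 1, rem=7, I/O yield, promote→Q0. Q0=[P3] Q1=[P1,P2] Q2=[]
t=8-9: P3@Q0 runs 1, rem=6, I/O yield, promote→Q0. Q0=[P3] Q1=[P1,P2] Q2=[]
t=9-10: P3@Q0 runs 1, rem=5, I/O yield, promote→Q0. Q0=[P3] Q1=[P1,P2] Q2=[]
t=10-11: P3@Q0 runs 1, rem=4, I/O yield, promote→Q0. Q0=[P3] Q1=[P1,P2] Q2=[]
t=11-12: P3@Q0 runs 1, rem=3, I/O yield, promote→Q0. Q0=[P3] Q1=[P1,P2] Q2=[]
t=12-13: P3@Q0 runs 1, rem=2, I/O yield, promote→Q0. Q0=[P3] Q1=[P1,P2] Q2=[]
t=13-14: P3@Q0 runs 1, rem=1, I/O yield, promote→Q0. Q0=[P3] Q1=[P1,P2] Q2=[]
t=14-15: P3@Q0 runs 1, rem=0, completes. Q0=[] Q1=[P1,P2] Q2=[]
t=15-19: P1@Q1 runs 4, rem=4, quantum used, demote→Q2. Q0=[] Q1=[P2] Q2=[P1]
t=19-21: P2@Q1 runs 2, rem=0, completes. Q0=[] Q1=[] Q2=[P1]
t=21-25: P1@Q2 runs 4, rem=0, completes. Q0=[] Q1=[] Q2=[]

Answer: P3,P2,P1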